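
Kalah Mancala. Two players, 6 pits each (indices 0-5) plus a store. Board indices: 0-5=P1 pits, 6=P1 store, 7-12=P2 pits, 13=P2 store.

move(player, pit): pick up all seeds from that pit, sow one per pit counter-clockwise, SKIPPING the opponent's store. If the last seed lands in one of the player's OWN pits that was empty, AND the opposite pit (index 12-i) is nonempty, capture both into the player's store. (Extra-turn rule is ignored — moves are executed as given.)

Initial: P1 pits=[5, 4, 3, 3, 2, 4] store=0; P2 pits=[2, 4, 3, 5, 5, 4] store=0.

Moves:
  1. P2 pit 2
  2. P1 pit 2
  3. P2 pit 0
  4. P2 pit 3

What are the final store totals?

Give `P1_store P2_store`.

Answer: 0 6

Derivation:
Move 1: P2 pit2 -> P1=[5,4,3,3,2,4](0) P2=[2,4,0,6,6,5](0)
Move 2: P1 pit2 -> P1=[5,4,0,4,3,5](0) P2=[2,4,0,6,6,5](0)
Move 3: P2 pit0 -> P1=[5,4,0,0,3,5](0) P2=[0,5,0,6,6,5](5)
Move 4: P2 pit3 -> P1=[6,5,1,0,3,5](0) P2=[0,5,0,0,7,6](6)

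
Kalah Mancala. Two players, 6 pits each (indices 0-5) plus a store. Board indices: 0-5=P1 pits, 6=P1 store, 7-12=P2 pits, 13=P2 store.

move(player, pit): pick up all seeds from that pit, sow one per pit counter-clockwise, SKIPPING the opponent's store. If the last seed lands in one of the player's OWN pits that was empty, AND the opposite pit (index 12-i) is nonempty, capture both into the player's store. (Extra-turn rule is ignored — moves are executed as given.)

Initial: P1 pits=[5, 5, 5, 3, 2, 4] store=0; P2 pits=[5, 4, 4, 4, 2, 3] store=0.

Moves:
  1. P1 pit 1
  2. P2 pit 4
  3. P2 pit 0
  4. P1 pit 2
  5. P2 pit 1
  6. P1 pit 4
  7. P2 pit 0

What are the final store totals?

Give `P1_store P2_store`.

Answer: 3 2

Derivation:
Move 1: P1 pit1 -> P1=[5,0,6,4,3,5](1) P2=[5,4,4,4,2,3](0)
Move 2: P2 pit4 -> P1=[5,0,6,4,3,5](1) P2=[5,4,4,4,0,4](1)
Move 3: P2 pit0 -> P1=[5,0,6,4,3,5](1) P2=[0,5,5,5,1,5](1)
Move 4: P1 pit2 -> P1=[5,0,0,5,4,6](2) P2=[1,6,5,5,1,5](1)
Move 5: P2 pit1 -> P1=[6,0,0,5,4,6](2) P2=[1,0,6,6,2,6](2)
Move 6: P1 pit4 -> P1=[6,0,0,5,0,7](3) P2=[2,1,6,6,2,6](2)
Move 7: P2 pit0 -> P1=[6,0,0,5,0,7](3) P2=[0,2,7,6,2,6](2)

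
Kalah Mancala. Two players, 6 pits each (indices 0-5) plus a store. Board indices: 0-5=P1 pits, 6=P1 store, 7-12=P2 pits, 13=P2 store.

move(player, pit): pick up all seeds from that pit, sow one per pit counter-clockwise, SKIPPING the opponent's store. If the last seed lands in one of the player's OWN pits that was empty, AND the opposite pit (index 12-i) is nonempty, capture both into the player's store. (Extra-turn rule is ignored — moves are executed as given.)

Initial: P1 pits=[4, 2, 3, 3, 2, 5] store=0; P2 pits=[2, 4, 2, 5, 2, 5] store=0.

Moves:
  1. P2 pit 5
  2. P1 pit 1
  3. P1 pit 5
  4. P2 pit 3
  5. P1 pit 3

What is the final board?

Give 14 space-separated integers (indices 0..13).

Answer: 6 1 6 0 4 1 2 4 6 3 0 3 1 2

Derivation:
Move 1: P2 pit5 -> P1=[5,3,4,4,2,5](0) P2=[2,4,2,5,2,0](1)
Move 2: P1 pit1 -> P1=[5,0,5,5,3,5](0) P2=[2,4,2,5,2,0](1)
Move 3: P1 pit5 -> P1=[5,0,5,5,3,0](1) P2=[3,5,3,6,2,0](1)
Move 4: P2 pit3 -> P1=[6,1,6,5,3,0](1) P2=[3,5,3,0,3,1](2)
Move 5: P1 pit3 -> P1=[6,1,6,0,4,1](2) P2=[4,6,3,0,3,1](2)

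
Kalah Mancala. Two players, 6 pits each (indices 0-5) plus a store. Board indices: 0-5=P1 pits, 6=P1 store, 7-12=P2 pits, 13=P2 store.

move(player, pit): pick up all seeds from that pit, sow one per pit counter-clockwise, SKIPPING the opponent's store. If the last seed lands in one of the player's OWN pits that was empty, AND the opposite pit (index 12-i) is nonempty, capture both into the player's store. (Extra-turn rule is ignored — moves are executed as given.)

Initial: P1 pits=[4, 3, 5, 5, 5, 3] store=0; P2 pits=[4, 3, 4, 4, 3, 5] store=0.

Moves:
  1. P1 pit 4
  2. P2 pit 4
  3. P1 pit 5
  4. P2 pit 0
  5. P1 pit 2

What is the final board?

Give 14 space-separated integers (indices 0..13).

Answer: 5 3 0 6 1 1 3 1 6 7 5 1 7 2

Derivation:
Move 1: P1 pit4 -> P1=[4,3,5,5,0,4](1) P2=[5,4,5,4,3,5](0)
Move 2: P2 pit4 -> P1=[5,3,5,5,0,4](1) P2=[5,4,5,4,0,6](1)
Move 3: P1 pit5 -> P1=[5,3,5,5,0,0](2) P2=[6,5,6,4,0,6](1)
Move 4: P2 pit0 -> P1=[5,3,5,5,0,0](2) P2=[0,6,7,5,1,7](2)
Move 5: P1 pit2 -> P1=[5,3,0,6,1,1](3) P2=[1,6,7,5,1,7](2)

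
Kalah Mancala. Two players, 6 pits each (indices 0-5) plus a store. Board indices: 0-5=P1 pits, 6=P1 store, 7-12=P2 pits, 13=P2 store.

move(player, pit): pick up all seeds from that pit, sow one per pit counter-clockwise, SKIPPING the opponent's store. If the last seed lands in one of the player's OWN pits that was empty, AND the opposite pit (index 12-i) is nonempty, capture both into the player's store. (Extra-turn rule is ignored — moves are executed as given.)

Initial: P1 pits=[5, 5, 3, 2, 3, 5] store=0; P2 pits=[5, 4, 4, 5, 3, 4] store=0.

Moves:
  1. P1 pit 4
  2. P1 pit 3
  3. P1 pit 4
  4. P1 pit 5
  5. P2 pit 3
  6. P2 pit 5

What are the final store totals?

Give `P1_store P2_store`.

Move 1: P1 pit4 -> P1=[5,5,3,2,0,6](1) P2=[6,4,4,5,3,4](0)
Move 2: P1 pit3 -> P1=[5,5,3,0,1,7](1) P2=[6,4,4,5,3,4](0)
Move 3: P1 pit4 -> P1=[5,5,3,0,0,8](1) P2=[6,4,4,5,3,4](0)
Move 4: P1 pit5 -> P1=[6,5,3,0,0,0](2) P2=[7,5,5,6,4,5](0)
Move 5: P2 pit3 -> P1=[7,6,4,0,0,0](2) P2=[7,5,5,0,5,6](1)
Move 6: P2 pit5 -> P1=[8,7,5,1,1,0](2) P2=[7,5,5,0,5,0](2)

Answer: 2 2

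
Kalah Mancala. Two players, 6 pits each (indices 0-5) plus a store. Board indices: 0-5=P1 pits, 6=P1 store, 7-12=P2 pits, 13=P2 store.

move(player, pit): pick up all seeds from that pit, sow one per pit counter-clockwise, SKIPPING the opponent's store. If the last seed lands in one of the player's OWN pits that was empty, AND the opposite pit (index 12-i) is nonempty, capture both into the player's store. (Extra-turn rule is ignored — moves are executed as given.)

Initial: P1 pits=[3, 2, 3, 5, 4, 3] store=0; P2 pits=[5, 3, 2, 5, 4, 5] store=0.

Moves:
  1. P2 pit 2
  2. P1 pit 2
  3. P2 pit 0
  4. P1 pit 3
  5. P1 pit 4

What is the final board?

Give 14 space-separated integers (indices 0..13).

Answer: 3 2 0 0 0 6 2 2 6 3 8 6 6 0

Derivation:
Move 1: P2 pit2 -> P1=[3,2,3,5,4,3](0) P2=[5,3,0,6,5,5](0)
Move 2: P1 pit2 -> P1=[3,2,0,6,5,4](0) P2=[5,3,0,6,5,5](0)
Move 3: P2 pit0 -> P1=[3,2,0,6,5,4](0) P2=[0,4,1,7,6,6](0)
Move 4: P1 pit3 -> P1=[3,2,0,0,6,5](1) P2=[1,5,2,7,6,6](0)
Move 5: P1 pit4 -> P1=[3,2,0,0,0,6](2) P2=[2,6,3,8,6,6](0)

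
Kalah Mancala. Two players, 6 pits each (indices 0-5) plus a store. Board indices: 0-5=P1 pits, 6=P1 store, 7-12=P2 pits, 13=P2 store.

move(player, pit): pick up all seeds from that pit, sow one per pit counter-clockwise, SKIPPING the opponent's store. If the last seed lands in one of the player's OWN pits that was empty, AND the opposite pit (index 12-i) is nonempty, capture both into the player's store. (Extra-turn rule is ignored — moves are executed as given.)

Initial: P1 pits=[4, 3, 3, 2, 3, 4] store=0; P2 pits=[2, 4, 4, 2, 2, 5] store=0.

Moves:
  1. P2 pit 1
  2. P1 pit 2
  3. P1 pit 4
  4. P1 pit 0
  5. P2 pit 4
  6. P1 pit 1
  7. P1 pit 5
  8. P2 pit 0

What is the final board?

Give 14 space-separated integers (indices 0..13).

Move 1: P2 pit1 -> P1=[4,3,3,2,3,4](0) P2=[2,0,5,3,3,6](0)
Move 2: P1 pit2 -> P1=[4,3,0,3,4,5](0) P2=[2,0,5,3,3,6](0)
Move 3: P1 pit4 -> P1=[4,3,0,3,0,6](1) P2=[3,1,5,3,3,6](0)
Move 4: P1 pit0 -> P1=[0,4,1,4,0,6](3) P2=[3,0,5,3,3,6](0)
Move 5: P2 pit4 -> P1=[1,4,1,4,0,6](3) P2=[3,0,5,3,0,7](1)
Move 6: P1 pit1 -> P1=[1,0,2,5,1,7](3) P2=[3,0,5,3,0,7](1)
Move 7: P1 pit5 -> P1=[1,0,2,5,1,0](4) P2=[4,1,6,4,1,8](1)
Move 8: P2 pit0 -> P1=[1,0,2,5,1,0](4) P2=[0,2,7,5,2,8](1)

Answer: 1 0 2 5 1 0 4 0 2 7 5 2 8 1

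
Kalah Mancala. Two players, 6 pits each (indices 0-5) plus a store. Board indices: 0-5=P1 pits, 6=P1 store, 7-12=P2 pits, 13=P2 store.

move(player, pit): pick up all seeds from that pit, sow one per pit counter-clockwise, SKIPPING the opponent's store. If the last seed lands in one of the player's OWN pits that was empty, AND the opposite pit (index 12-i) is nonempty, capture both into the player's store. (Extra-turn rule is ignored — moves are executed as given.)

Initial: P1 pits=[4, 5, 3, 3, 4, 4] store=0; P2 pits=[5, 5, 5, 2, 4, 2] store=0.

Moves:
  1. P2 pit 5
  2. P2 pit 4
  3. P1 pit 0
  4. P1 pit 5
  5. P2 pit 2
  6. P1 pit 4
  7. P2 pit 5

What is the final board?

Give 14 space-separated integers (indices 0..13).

Move 1: P2 pit5 -> P1=[5,5,3,3,4,4](0) P2=[5,5,5,2,4,0](1)
Move 2: P2 pit4 -> P1=[6,6,3,3,4,4](0) P2=[5,5,5,2,0,1](2)
Move 3: P1 pit0 -> P1=[0,7,4,4,5,5](1) P2=[5,5,5,2,0,1](2)
Move 4: P1 pit5 -> P1=[0,7,4,4,5,0](2) P2=[6,6,6,3,0,1](2)
Move 5: P2 pit2 -> P1=[1,8,4,4,5,0](2) P2=[6,6,0,4,1,2](3)
Move 6: P1 pit4 -> P1=[1,8,4,4,0,1](3) P2=[7,7,1,4,1,2](3)
Move 7: P2 pit5 -> P1=[2,8,4,4,0,1](3) P2=[7,7,1,4,1,0](4)

Answer: 2 8 4 4 0 1 3 7 7 1 4 1 0 4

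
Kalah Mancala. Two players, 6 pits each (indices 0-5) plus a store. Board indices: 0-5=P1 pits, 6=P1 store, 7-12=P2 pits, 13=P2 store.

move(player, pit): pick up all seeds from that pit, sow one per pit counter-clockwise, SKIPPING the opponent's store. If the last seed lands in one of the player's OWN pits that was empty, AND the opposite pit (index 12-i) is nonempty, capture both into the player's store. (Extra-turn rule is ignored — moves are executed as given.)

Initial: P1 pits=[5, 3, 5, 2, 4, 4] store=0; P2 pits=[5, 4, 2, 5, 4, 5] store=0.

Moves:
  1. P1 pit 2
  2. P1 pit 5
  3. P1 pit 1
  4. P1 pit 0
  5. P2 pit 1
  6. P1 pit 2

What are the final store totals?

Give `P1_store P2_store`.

Move 1: P1 pit2 -> P1=[5,3,0,3,5,5](1) P2=[6,4,2,5,4,5](0)
Move 2: P1 pit5 -> P1=[5,3,0,3,5,0](2) P2=[7,5,3,6,4,5](0)
Move 3: P1 pit1 -> P1=[5,0,1,4,6,0](2) P2=[7,5,3,6,4,5](0)
Move 4: P1 pit0 -> P1=[0,1,2,5,7,0](10) P2=[0,5,3,6,4,5](0)
Move 5: P2 pit1 -> P1=[0,1,2,5,7,0](10) P2=[0,0,4,7,5,6](1)
Move 6: P1 pit2 -> P1=[0,1,0,6,8,0](10) P2=[0,0,4,7,5,6](1)

Answer: 10 1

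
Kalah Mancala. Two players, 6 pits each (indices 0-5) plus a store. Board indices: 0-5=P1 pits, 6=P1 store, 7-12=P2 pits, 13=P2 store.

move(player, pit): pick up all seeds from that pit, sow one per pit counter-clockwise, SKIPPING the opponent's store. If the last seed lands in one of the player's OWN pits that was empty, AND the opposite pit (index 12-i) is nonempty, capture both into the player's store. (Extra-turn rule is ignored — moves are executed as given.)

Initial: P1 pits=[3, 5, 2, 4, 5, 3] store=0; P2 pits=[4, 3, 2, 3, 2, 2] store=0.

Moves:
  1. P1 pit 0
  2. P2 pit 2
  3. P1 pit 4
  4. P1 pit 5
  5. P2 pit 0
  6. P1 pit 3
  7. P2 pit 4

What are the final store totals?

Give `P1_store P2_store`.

Answer: 3 2

Derivation:
Move 1: P1 pit0 -> P1=[0,6,3,5,5,3](0) P2=[4,3,2,3,2,2](0)
Move 2: P2 pit2 -> P1=[0,6,3,5,5,3](0) P2=[4,3,0,4,3,2](0)
Move 3: P1 pit4 -> P1=[0,6,3,5,0,4](1) P2=[5,4,1,4,3,2](0)
Move 4: P1 pit5 -> P1=[0,6,3,5,0,0](2) P2=[6,5,2,4,3,2](0)
Move 5: P2 pit0 -> P1=[0,6,3,5,0,0](2) P2=[0,6,3,5,4,3](1)
Move 6: P1 pit3 -> P1=[0,6,3,0,1,1](3) P2=[1,7,3,5,4,3](1)
Move 7: P2 pit4 -> P1=[1,7,3,0,1,1](3) P2=[1,7,3,5,0,4](2)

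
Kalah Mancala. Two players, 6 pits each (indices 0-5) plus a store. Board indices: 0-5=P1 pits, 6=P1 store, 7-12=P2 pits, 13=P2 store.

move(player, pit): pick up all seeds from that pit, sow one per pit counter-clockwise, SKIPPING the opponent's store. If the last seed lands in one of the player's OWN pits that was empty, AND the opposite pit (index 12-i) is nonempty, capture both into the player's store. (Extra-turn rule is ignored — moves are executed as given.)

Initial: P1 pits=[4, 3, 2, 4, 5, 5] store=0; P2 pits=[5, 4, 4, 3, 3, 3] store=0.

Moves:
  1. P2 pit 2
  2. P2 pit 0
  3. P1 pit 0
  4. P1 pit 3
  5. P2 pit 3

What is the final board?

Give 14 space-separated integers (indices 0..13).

Answer: 1 5 3 0 7 6 1 1 6 1 0 6 6 2

Derivation:
Move 1: P2 pit2 -> P1=[4,3,2,4,5,5](0) P2=[5,4,0,4,4,4](1)
Move 2: P2 pit0 -> P1=[4,3,2,4,5,5](0) P2=[0,5,1,5,5,5](1)
Move 3: P1 pit0 -> P1=[0,4,3,5,6,5](0) P2=[0,5,1,5,5,5](1)
Move 4: P1 pit3 -> P1=[0,4,3,0,7,6](1) P2=[1,6,1,5,5,5](1)
Move 5: P2 pit3 -> P1=[1,5,3,0,7,6](1) P2=[1,6,1,0,6,6](2)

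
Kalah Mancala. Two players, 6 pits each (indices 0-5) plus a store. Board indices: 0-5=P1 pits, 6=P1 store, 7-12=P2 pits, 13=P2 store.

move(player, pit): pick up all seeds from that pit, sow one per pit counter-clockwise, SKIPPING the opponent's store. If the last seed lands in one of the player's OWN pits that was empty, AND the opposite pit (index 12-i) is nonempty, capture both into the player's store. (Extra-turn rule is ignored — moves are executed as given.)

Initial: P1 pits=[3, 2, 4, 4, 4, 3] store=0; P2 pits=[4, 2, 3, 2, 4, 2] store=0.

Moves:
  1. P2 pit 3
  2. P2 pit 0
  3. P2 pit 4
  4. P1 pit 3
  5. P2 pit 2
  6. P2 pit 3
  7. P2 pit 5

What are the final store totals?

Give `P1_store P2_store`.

Answer: 1 3

Derivation:
Move 1: P2 pit3 -> P1=[3,2,4,4,4,3](0) P2=[4,2,3,0,5,3](0)
Move 2: P2 pit0 -> P1=[3,2,4,4,4,3](0) P2=[0,3,4,1,6,3](0)
Move 3: P2 pit4 -> P1=[4,3,5,5,4,3](0) P2=[0,3,4,1,0,4](1)
Move 4: P1 pit3 -> P1=[4,3,5,0,5,4](1) P2=[1,4,4,1,0,4](1)
Move 5: P2 pit2 -> P1=[4,3,5,0,5,4](1) P2=[1,4,0,2,1,5](2)
Move 6: P2 pit3 -> P1=[4,3,5,0,5,4](1) P2=[1,4,0,0,2,6](2)
Move 7: P2 pit5 -> P1=[5,4,6,1,6,4](1) P2=[1,4,0,0,2,0](3)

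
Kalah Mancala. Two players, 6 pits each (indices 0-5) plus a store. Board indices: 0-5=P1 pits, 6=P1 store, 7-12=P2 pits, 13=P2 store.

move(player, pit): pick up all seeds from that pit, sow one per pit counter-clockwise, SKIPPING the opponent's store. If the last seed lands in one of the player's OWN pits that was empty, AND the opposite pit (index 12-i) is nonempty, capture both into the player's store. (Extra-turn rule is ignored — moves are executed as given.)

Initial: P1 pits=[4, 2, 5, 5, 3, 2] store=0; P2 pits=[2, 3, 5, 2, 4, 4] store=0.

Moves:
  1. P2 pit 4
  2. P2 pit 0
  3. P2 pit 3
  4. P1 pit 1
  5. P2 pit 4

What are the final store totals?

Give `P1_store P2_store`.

Answer: 0 1

Derivation:
Move 1: P2 pit4 -> P1=[5,3,5,5,3,2](0) P2=[2,3,5,2,0,5](1)
Move 2: P2 pit0 -> P1=[5,3,5,5,3,2](0) P2=[0,4,6,2,0,5](1)
Move 3: P2 pit3 -> P1=[5,3,5,5,3,2](0) P2=[0,4,6,0,1,6](1)
Move 4: P1 pit1 -> P1=[5,0,6,6,4,2](0) P2=[0,4,6,0,1,6](1)
Move 5: P2 pit4 -> P1=[5,0,6,6,4,2](0) P2=[0,4,6,0,0,7](1)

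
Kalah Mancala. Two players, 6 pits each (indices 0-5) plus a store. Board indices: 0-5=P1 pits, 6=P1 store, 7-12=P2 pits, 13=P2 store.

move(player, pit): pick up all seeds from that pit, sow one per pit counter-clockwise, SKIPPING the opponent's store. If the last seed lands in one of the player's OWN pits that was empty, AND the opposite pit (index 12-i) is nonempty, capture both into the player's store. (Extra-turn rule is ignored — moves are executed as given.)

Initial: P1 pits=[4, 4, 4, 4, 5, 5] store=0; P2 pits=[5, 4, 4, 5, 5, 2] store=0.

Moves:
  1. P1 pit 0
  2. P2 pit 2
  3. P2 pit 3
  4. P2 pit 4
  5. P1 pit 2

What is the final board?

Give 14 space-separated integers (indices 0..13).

Move 1: P1 pit0 -> P1=[0,5,5,5,6,5](0) P2=[5,4,4,5,5,2](0)
Move 2: P2 pit2 -> P1=[0,5,5,5,6,5](0) P2=[5,4,0,6,6,3](1)
Move 3: P2 pit3 -> P1=[1,6,6,5,6,5](0) P2=[5,4,0,0,7,4](2)
Move 4: P2 pit4 -> P1=[2,7,7,6,7,5](0) P2=[5,4,0,0,0,5](3)
Move 5: P1 pit2 -> P1=[2,7,0,7,8,6](1) P2=[6,5,1,0,0,5](3)

Answer: 2 7 0 7 8 6 1 6 5 1 0 0 5 3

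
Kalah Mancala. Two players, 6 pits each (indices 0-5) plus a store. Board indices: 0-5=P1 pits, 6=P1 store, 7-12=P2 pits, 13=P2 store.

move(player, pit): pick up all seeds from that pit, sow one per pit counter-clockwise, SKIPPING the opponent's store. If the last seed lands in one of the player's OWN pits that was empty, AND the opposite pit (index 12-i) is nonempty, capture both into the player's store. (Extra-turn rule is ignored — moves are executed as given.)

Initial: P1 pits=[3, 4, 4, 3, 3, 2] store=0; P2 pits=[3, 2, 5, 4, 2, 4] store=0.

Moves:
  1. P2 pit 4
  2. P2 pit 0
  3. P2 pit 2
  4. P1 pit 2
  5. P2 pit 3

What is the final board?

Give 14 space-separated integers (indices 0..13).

Move 1: P2 pit4 -> P1=[3,4,4,3,3,2](0) P2=[3,2,5,4,0,5](1)
Move 2: P2 pit0 -> P1=[3,4,4,3,3,2](0) P2=[0,3,6,5,0,5](1)
Move 3: P2 pit2 -> P1=[4,5,4,3,3,2](0) P2=[0,3,0,6,1,6](2)
Move 4: P1 pit2 -> P1=[4,5,0,4,4,3](1) P2=[0,3,0,6,1,6](2)
Move 5: P2 pit3 -> P1=[5,6,1,4,4,3](1) P2=[0,3,0,0,2,7](3)

Answer: 5 6 1 4 4 3 1 0 3 0 0 2 7 3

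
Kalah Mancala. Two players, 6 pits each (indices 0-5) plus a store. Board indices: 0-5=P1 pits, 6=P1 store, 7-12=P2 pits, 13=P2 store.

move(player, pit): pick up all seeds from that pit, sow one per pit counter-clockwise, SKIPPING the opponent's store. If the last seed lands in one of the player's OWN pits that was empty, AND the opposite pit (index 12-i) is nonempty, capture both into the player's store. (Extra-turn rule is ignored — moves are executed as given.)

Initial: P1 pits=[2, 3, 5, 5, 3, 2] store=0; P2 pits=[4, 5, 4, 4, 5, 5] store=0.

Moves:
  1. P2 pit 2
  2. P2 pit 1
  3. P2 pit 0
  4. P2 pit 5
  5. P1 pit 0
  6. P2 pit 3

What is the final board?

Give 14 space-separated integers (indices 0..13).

Answer: 1 6 8 8 4 3 0 0 1 2 0 9 1 4

Derivation:
Move 1: P2 pit2 -> P1=[2,3,5,5,3,2](0) P2=[4,5,0,5,6,6](1)
Move 2: P2 pit1 -> P1=[2,3,5,5,3,2](0) P2=[4,0,1,6,7,7](2)
Move 3: P2 pit0 -> P1=[2,3,5,5,3,2](0) P2=[0,1,2,7,8,7](2)
Move 4: P2 pit5 -> P1=[3,4,6,6,4,3](0) P2=[0,1,2,7,8,0](3)
Move 5: P1 pit0 -> P1=[0,5,7,7,4,3](0) P2=[0,1,2,7,8,0](3)
Move 6: P2 pit3 -> P1=[1,6,8,8,4,3](0) P2=[0,1,2,0,9,1](4)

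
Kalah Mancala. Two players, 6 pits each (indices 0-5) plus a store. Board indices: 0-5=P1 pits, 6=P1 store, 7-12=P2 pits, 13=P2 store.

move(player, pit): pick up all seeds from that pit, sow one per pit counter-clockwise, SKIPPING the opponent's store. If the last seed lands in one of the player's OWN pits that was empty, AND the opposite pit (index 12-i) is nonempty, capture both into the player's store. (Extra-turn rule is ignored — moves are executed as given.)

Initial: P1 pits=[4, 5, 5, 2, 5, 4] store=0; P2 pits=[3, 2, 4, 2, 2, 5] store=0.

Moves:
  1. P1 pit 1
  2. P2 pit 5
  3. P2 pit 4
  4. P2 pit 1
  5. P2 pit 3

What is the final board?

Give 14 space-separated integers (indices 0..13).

Answer: 5 1 7 4 6 5 1 3 0 5 0 1 2 3

Derivation:
Move 1: P1 pit1 -> P1=[4,0,6,3,6,5](1) P2=[3,2,4,2,2,5](0)
Move 2: P2 pit5 -> P1=[5,1,7,4,6,5](1) P2=[3,2,4,2,2,0](1)
Move 3: P2 pit4 -> P1=[5,1,7,4,6,5](1) P2=[3,2,4,2,0,1](2)
Move 4: P2 pit1 -> P1=[5,1,7,4,6,5](1) P2=[3,0,5,3,0,1](2)
Move 5: P2 pit3 -> P1=[5,1,7,4,6,5](1) P2=[3,0,5,0,1,2](3)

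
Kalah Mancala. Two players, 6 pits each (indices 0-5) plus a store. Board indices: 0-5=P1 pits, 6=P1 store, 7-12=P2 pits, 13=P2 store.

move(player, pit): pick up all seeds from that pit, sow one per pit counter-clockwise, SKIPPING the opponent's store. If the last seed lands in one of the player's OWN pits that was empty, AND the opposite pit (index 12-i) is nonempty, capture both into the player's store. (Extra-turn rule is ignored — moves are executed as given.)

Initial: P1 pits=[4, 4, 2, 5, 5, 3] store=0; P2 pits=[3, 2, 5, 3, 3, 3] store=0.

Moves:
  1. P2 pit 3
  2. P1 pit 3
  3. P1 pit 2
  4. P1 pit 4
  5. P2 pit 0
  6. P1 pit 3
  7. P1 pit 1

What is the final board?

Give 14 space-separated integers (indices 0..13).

Answer: 4 0 1 1 1 6 8 0 0 7 2 6 5 1

Derivation:
Move 1: P2 pit3 -> P1=[4,4,2,5,5,3](0) P2=[3,2,5,0,4,4](1)
Move 2: P1 pit3 -> P1=[4,4,2,0,6,4](1) P2=[4,3,5,0,4,4](1)
Move 3: P1 pit2 -> P1=[4,4,0,1,7,4](1) P2=[4,3,5,0,4,4](1)
Move 4: P1 pit4 -> P1=[4,4,0,1,0,5](2) P2=[5,4,6,1,5,4](1)
Move 5: P2 pit0 -> P1=[4,4,0,1,0,5](2) P2=[0,5,7,2,6,5](1)
Move 6: P1 pit3 -> P1=[4,4,0,0,0,5](8) P2=[0,0,7,2,6,5](1)
Move 7: P1 pit1 -> P1=[4,0,1,1,1,6](8) P2=[0,0,7,2,6,5](1)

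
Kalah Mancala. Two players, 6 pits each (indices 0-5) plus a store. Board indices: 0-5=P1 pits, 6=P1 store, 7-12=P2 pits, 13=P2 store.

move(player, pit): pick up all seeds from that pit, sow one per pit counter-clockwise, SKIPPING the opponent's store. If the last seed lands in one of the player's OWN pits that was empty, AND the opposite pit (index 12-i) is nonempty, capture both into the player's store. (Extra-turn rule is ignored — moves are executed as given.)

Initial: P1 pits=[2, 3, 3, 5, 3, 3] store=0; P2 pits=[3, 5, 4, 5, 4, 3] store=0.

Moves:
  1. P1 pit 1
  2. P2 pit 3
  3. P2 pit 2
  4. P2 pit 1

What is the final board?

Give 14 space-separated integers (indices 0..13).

Answer: 3 1 4 6 4 3 0 3 0 1 2 7 6 3

Derivation:
Move 1: P1 pit1 -> P1=[2,0,4,6,4,3](0) P2=[3,5,4,5,4,3](0)
Move 2: P2 pit3 -> P1=[3,1,4,6,4,3](0) P2=[3,5,4,0,5,4](1)
Move 3: P2 pit2 -> P1=[3,1,4,6,4,3](0) P2=[3,5,0,1,6,5](2)
Move 4: P2 pit1 -> P1=[3,1,4,6,4,3](0) P2=[3,0,1,2,7,6](3)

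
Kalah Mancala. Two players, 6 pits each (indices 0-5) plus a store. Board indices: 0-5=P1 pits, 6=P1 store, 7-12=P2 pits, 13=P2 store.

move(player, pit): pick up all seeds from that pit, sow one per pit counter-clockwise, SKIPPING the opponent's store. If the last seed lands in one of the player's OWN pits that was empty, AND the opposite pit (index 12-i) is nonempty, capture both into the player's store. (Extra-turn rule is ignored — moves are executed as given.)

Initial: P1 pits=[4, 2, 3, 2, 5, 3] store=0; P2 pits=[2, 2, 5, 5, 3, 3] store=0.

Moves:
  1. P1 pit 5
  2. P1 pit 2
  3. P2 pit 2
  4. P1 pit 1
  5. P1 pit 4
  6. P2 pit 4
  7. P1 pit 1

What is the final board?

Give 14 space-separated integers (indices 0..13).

Answer: 6 0 2 4 0 1 6 1 4 1 7 0 5 2

Derivation:
Move 1: P1 pit5 -> P1=[4,2,3,2,5,0](1) P2=[3,3,5,5,3,3](0)
Move 2: P1 pit2 -> P1=[4,2,0,3,6,0](5) P2=[0,3,5,5,3,3](0)
Move 3: P2 pit2 -> P1=[5,2,0,3,6,0](5) P2=[0,3,0,6,4,4](1)
Move 4: P1 pit1 -> P1=[5,0,1,4,6,0](5) P2=[0,3,0,6,4,4](1)
Move 5: P1 pit4 -> P1=[5,0,1,4,0,1](6) P2=[1,4,1,7,4,4](1)
Move 6: P2 pit4 -> P1=[6,1,1,4,0,1](6) P2=[1,4,1,7,0,5](2)
Move 7: P1 pit1 -> P1=[6,0,2,4,0,1](6) P2=[1,4,1,7,0,5](2)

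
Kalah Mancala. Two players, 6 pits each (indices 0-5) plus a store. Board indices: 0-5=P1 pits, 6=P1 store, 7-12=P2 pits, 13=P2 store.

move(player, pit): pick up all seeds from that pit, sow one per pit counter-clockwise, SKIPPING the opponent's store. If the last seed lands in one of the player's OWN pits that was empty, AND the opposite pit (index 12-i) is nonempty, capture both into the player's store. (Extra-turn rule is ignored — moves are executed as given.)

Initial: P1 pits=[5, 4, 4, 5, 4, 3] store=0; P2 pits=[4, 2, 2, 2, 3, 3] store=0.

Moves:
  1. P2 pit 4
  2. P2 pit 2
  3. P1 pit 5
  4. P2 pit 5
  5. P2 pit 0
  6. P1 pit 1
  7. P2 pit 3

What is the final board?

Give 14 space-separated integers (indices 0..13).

Move 1: P2 pit4 -> P1=[6,4,4,5,4,3](0) P2=[4,2,2,2,0,4](1)
Move 2: P2 pit2 -> P1=[6,0,4,5,4,3](0) P2=[4,2,0,3,0,4](6)
Move 3: P1 pit5 -> P1=[6,0,4,5,4,0](1) P2=[5,3,0,3,0,4](6)
Move 4: P2 pit5 -> P1=[7,1,5,5,4,0](1) P2=[5,3,0,3,0,0](7)
Move 5: P2 pit0 -> P1=[0,1,5,5,4,0](1) P2=[0,4,1,4,1,0](15)
Move 6: P1 pit1 -> P1=[0,0,6,5,4,0](1) P2=[0,4,1,4,1,0](15)
Move 7: P2 pit3 -> P1=[1,0,6,5,4,0](1) P2=[0,4,1,0,2,1](16)

Answer: 1 0 6 5 4 0 1 0 4 1 0 2 1 16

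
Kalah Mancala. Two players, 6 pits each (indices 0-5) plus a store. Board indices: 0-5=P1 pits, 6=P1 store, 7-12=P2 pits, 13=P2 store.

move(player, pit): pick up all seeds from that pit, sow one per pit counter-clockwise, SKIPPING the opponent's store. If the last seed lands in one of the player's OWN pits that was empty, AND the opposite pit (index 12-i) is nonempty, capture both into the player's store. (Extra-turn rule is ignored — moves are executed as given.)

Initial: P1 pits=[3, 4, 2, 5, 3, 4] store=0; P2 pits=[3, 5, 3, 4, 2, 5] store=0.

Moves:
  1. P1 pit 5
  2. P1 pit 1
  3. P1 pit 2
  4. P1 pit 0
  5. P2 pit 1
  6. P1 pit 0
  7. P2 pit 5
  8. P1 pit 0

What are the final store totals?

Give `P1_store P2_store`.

Move 1: P1 pit5 -> P1=[3,4,2,5,3,0](1) P2=[4,6,4,4,2,5](0)
Move 2: P1 pit1 -> P1=[3,0,3,6,4,0](6) P2=[0,6,4,4,2,5](0)
Move 3: P1 pit2 -> P1=[3,0,0,7,5,1](6) P2=[0,6,4,4,2,5](0)
Move 4: P1 pit0 -> P1=[0,1,1,8,5,1](6) P2=[0,6,4,4,2,5](0)
Move 5: P2 pit1 -> P1=[1,1,1,8,5,1](6) P2=[0,0,5,5,3,6](1)
Move 6: P1 pit0 -> P1=[0,2,1,8,5,1](6) P2=[0,0,5,5,3,6](1)
Move 7: P2 pit5 -> P1=[1,3,2,9,6,1](6) P2=[0,0,5,5,3,0](2)
Move 8: P1 pit0 -> P1=[0,4,2,9,6,1](6) P2=[0,0,5,5,3,0](2)

Answer: 6 2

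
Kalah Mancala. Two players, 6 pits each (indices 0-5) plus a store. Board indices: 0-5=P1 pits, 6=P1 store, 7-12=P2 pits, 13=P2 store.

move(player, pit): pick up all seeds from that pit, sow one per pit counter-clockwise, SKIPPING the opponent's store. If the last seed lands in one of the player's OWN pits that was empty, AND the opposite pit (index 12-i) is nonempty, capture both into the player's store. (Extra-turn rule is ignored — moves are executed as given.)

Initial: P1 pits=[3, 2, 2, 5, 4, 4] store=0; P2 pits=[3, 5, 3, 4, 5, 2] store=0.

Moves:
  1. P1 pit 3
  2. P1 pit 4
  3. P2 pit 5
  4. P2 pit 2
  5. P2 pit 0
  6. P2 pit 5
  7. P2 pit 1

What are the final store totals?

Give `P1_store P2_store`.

Move 1: P1 pit3 -> P1=[3,2,2,0,5,5](1) P2=[4,6,3,4,5,2](0)
Move 2: P1 pit4 -> P1=[3,2,2,0,0,6](2) P2=[5,7,4,4,5,2](0)
Move 3: P2 pit5 -> P1=[4,2,2,0,0,6](2) P2=[5,7,4,4,5,0](1)
Move 4: P2 pit2 -> P1=[4,2,2,0,0,6](2) P2=[5,7,0,5,6,1](2)
Move 5: P2 pit0 -> P1=[4,2,2,0,0,6](2) P2=[0,8,1,6,7,2](2)
Move 6: P2 pit5 -> P1=[5,2,2,0,0,6](2) P2=[0,8,1,6,7,0](3)
Move 7: P2 pit1 -> P1=[6,3,3,0,0,6](2) P2=[0,0,2,7,8,1](4)

Answer: 2 4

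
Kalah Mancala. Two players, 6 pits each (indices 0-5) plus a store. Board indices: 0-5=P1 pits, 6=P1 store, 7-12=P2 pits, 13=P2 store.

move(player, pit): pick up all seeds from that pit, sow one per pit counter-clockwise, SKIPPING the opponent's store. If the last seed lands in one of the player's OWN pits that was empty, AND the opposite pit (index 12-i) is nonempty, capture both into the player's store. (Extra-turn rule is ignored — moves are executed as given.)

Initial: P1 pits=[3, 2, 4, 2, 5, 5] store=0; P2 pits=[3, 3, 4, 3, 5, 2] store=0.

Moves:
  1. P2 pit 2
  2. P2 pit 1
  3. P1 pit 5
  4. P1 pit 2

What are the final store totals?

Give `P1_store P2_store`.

Answer: 2 1

Derivation:
Move 1: P2 pit2 -> P1=[3,2,4,2,5,5](0) P2=[3,3,0,4,6,3](1)
Move 2: P2 pit1 -> P1=[3,2,4,2,5,5](0) P2=[3,0,1,5,7,3](1)
Move 3: P1 pit5 -> P1=[3,2,4,2,5,0](1) P2=[4,1,2,6,7,3](1)
Move 4: P1 pit2 -> P1=[3,2,0,3,6,1](2) P2=[4,1,2,6,7,3](1)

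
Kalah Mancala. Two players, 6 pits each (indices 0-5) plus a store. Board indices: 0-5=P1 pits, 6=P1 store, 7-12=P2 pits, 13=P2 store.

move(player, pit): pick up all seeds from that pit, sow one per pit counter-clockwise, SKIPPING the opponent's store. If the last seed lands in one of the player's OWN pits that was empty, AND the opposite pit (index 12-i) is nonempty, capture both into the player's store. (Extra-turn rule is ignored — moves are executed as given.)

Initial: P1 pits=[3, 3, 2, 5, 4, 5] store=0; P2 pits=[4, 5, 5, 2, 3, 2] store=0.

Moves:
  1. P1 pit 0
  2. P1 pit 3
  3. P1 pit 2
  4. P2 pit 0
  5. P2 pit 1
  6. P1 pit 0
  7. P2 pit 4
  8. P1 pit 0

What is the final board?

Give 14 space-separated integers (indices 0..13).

Answer: 0 8 1 1 6 7 1 0 0 8 4 0 5 2

Derivation:
Move 1: P1 pit0 -> P1=[0,4,3,6,4,5](0) P2=[4,5,5,2,3,2](0)
Move 2: P1 pit3 -> P1=[0,4,3,0,5,6](1) P2=[5,6,6,2,3,2](0)
Move 3: P1 pit2 -> P1=[0,4,0,1,6,7](1) P2=[5,6,6,2,3,2](0)
Move 4: P2 pit0 -> P1=[0,4,0,1,6,7](1) P2=[0,7,7,3,4,3](0)
Move 5: P2 pit1 -> P1=[1,5,0,1,6,7](1) P2=[0,0,8,4,5,4](1)
Move 6: P1 pit0 -> P1=[0,6,0,1,6,7](1) P2=[0,0,8,4,5,4](1)
Move 7: P2 pit4 -> P1=[1,7,1,1,6,7](1) P2=[0,0,8,4,0,5](2)
Move 8: P1 pit0 -> P1=[0,8,1,1,6,7](1) P2=[0,0,8,4,0,5](2)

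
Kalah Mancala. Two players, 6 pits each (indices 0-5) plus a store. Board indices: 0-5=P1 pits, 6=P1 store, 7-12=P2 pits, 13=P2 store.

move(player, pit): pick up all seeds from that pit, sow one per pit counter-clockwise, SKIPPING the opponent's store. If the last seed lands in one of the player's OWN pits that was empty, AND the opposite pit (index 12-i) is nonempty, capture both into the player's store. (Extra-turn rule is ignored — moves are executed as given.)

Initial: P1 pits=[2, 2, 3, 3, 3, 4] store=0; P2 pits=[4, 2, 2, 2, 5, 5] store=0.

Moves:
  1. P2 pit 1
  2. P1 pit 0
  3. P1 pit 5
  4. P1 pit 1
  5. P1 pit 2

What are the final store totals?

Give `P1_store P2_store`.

Answer: 2 0

Derivation:
Move 1: P2 pit1 -> P1=[2,2,3,3,3,4](0) P2=[4,0,3,3,5,5](0)
Move 2: P1 pit0 -> P1=[0,3,4,3,3,4](0) P2=[4,0,3,3,5,5](0)
Move 3: P1 pit5 -> P1=[0,3,4,3,3,0](1) P2=[5,1,4,3,5,5](0)
Move 4: P1 pit1 -> P1=[0,0,5,4,4,0](1) P2=[5,1,4,3,5,5](0)
Move 5: P1 pit2 -> P1=[0,0,0,5,5,1](2) P2=[6,1,4,3,5,5](0)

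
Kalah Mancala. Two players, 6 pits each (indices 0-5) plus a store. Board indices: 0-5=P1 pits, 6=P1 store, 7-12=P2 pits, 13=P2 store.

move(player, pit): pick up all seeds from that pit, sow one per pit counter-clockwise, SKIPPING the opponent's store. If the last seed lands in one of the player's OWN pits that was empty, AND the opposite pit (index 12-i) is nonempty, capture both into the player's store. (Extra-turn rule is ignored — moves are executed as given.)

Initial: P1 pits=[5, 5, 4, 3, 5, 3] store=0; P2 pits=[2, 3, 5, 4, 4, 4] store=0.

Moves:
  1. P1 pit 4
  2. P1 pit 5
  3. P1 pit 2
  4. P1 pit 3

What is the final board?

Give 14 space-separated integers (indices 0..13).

Move 1: P1 pit4 -> P1=[5,5,4,3,0,4](1) P2=[3,4,6,4,4,4](0)
Move 2: P1 pit5 -> P1=[5,5,4,3,0,0](2) P2=[4,5,7,4,4,4](0)
Move 3: P1 pit2 -> P1=[5,5,0,4,1,1](3) P2=[4,5,7,4,4,4](0)
Move 4: P1 pit3 -> P1=[5,5,0,0,2,2](4) P2=[5,5,7,4,4,4](0)

Answer: 5 5 0 0 2 2 4 5 5 7 4 4 4 0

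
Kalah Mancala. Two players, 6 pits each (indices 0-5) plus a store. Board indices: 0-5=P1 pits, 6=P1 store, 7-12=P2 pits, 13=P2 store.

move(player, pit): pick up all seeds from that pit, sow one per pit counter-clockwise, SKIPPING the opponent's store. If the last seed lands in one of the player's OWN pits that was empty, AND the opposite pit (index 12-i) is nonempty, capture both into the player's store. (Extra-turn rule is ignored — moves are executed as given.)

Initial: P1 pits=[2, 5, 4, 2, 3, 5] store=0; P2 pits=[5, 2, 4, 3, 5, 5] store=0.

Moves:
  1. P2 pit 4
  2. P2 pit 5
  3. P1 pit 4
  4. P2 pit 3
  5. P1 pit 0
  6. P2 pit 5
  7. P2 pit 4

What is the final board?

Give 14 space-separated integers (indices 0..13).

Answer: 0 8 7 4 0 6 5 6 0 4 0 0 1 4

Derivation:
Move 1: P2 pit4 -> P1=[3,6,5,2,3,5](0) P2=[5,2,4,3,0,6](1)
Move 2: P2 pit5 -> P1=[4,7,6,3,4,5](0) P2=[5,2,4,3,0,0](2)
Move 3: P1 pit4 -> P1=[4,7,6,3,0,6](1) P2=[6,3,4,3,0,0](2)
Move 4: P2 pit3 -> P1=[4,7,6,3,0,6](1) P2=[6,3,4,0,1,1](3)
Move 5: P1 pit0 -> P1=[0,8,7,4,0,6](5) P2=[6,0,4,0,1,1](3)
Move 6: P2 pit5 -> P1=[0,8,7,4,0,6](5) P2=[6,0,4,0,1,0](4)
Move 7: P2 pit4 -> P1=[0,8,7,4,0,6](5) P2=[6,0,4,0,0,1](4)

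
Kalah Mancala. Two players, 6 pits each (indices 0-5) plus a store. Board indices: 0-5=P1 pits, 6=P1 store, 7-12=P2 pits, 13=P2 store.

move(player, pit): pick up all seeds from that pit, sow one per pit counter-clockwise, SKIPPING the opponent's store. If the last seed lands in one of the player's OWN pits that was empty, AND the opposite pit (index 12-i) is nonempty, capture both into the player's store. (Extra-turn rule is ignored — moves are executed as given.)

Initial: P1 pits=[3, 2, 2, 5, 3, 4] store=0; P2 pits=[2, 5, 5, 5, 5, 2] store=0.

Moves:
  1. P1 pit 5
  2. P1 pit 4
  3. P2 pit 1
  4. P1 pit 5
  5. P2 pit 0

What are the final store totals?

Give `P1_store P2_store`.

Move 1: P1 pit5 -> P1=[3,2,2,5,3,0](1) P2=[3,6,6,5,5,2](0)
Move 2: P1 pit4 -> P1=[3,2,2,5,0,1](2) P2=[4,6,6,5,5,2](0)
Move 3: P2 pit1 -> P1=[4,2,2,5,0,1](2) P2=[4,0,7,6,6,3](1)
Move 4: P1 pit5 -> P1=[4,2,2,5,0,0](3) P2=[4,0,7,6,6,3](1)
Move 5: P2 pit0 -> P1=[4,2,2,5,0,0](3) P2=[0,1,8,7,7,3](1)

Answer: 3 1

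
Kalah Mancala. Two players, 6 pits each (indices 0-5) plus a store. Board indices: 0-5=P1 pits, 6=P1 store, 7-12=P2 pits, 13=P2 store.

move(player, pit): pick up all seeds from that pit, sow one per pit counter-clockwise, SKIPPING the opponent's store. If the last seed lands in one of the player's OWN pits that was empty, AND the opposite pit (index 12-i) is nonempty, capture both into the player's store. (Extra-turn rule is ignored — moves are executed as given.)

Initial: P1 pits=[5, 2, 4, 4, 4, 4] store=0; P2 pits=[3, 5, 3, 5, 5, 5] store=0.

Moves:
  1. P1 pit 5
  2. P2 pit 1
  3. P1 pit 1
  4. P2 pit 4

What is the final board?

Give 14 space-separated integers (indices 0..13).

Move 1: P1 pit5 -> P1=[5,2,4,4,4,0](1) P2=[4,6,4,5,5,5](0)
Move 2: P2 pit1 -> P1=[6,2,4,4,4,0](1) P2=[4,0,5,6,6,6](1)
Move 3: P1 pit1 -> P1=[6,0,5,5,4,0](1) P2=[4,0,5,6,6,6](1)
Move 4: P2 pit4 -> P1=[7,1,6,6,4,0](1) P2=[4,0,5,6,0,7](2)

Answer: 7 1 6 6 4 0 1 4 0 5 6 0 7 2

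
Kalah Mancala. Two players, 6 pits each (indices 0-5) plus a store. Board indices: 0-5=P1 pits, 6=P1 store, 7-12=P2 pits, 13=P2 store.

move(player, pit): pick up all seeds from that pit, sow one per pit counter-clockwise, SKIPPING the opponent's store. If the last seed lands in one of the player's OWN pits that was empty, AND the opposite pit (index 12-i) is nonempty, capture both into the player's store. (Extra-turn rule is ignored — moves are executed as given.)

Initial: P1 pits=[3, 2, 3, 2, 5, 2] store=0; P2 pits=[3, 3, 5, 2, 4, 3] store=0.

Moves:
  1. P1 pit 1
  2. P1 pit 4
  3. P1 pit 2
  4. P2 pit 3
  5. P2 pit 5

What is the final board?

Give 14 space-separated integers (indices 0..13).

Answer: 4 1 1 4 1 4 2 4 4 6 0 5 0 1

Derivation:
Move 1: P1 pit1 -> P1=[3,0,4,3,5,2](0) P2=[3,3,5,2,4,3](0)
Move 2: P1 pit4 -> P1=[3,0,4,3,0,3](1) P2=[4,4,6,2,4,3](0)
Move 3: P1 pit2 -> P1=[3,0,0,4,1,4](2) P2=[4,4,6,2,4,3](0)
Move 4: P2 pit3 -> P1=[3,0,0,4,1,4](2) P2=[4,4,6,0,5,4](0)
Move 5: P2 pit5 -> P1=[4,1,1,4,1,4](2) P2=[4,4,6,0,5,0](1)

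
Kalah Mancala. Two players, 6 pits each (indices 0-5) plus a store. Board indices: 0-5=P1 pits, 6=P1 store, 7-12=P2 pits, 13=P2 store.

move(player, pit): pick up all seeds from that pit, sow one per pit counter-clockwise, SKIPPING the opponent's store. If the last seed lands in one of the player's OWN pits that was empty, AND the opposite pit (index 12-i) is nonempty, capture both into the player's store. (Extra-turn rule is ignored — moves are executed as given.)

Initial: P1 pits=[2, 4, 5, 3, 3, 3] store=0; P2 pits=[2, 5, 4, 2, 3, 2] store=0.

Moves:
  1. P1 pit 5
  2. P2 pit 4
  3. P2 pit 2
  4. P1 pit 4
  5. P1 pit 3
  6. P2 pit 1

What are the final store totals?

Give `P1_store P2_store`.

Move 1: P1 pit5 -> P1=[2,4,5,3,3,0](1) P2=[3,6,4,2,3,2](0)
Move 2: P2 pit4 -> P1=[3,4,5,3,3,0](1) P2=[3,6,4,2,0,3](1)
Move 3: P2 pit2 -> P1=[3,4,5,3,3,0](1) P2=[3,6,0,3,1,4](2)
Move 4: P1 pit4 -> P1=[3,4,5,3,0,1](2) P2=[4,6,0,3,1,4](2)
Move 5: P1 pit3 -> P1=[3,4,5,0,1,2](3) P2=[4,6,0,3,1,4](2)
Move 6: P2 pit1 -> P1=[4,4,5,0,1,2](3) P2=[4,0,1,4,2,5](3)

Answer: 3 3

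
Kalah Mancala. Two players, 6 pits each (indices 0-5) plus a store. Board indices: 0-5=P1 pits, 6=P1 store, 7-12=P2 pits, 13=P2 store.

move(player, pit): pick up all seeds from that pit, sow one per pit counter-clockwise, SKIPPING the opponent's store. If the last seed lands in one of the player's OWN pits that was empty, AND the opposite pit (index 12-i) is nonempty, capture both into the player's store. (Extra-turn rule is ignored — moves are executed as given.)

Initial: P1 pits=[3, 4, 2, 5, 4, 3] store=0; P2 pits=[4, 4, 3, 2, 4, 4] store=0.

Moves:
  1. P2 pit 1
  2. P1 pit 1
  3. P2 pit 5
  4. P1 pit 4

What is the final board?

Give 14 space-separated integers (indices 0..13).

Move 1: P2 pit1 -> P1=[3,4,2,5,4,3](0) P2=[4,0,4,3,5,5](0)
Move 2: P1 pit1 -> P1=[3,0,3,6,5,4](0) P2=[4,0,4,3,5,5](0)
Move 3: P2 pit5 -> P1=[4,1,4,7,5,4](0) P2=[4,0,4,3,5,0](1)
Move 4: P1 pit4 -> P1=[4,1,4,7,0,5](1) P2=[5,1,5,3,5,0](1)

Answer: 4 1 4 7 0 5 1 5 1 5 3 5 0 1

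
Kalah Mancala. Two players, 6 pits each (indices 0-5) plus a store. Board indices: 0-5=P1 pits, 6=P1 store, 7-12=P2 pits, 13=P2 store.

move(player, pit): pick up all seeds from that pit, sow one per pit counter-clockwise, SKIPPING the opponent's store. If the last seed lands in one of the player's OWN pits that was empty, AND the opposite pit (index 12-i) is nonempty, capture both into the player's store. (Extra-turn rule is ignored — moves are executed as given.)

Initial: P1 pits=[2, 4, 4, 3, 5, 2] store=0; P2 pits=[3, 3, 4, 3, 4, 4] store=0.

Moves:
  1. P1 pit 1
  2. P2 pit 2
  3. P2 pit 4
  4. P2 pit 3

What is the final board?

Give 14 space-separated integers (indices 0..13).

Move 1: P1 pit1 -> P1=[2,0,5,4,6,3](0) P2=[3,3,4,3,4,4](0)
Move 2: P2 pit2 -> P1=[2,0,5,4,6,3](0) P2=[3,3,0,4,5,5](1)
Move 3: P2 pit4 -> P1=[3,1,6,4,6,3](0) P2=[3,3,0,4,0,6](2)
Move 4: P2 pit3 -> P1=[4,1,6,4,6,3](0) P2=[3,3,0,0,1,7](3)

Answer: 4 1 6 4 6 3 0 3 3 0 0 1 7 3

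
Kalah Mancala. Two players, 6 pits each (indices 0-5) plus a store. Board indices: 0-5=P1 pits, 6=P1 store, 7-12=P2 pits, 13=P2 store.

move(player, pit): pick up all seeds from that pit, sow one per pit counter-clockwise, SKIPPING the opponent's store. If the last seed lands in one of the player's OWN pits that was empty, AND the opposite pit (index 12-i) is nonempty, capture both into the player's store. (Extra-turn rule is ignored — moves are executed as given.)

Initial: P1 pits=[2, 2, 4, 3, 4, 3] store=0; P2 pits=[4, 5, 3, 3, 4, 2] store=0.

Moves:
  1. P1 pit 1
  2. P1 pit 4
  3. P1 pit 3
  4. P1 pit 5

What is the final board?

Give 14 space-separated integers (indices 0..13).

Move 1: P1 pit1 -> P1=[2,0,5,4,4,3](0) P2=[4,5,3,3,4,2](0)
Move 2: P1 pit4 -> P1=[2,0,5,4,0,4](1) P2=[5,6,3,3,4,2](0)
Move 3: P1 pit3 -> P1=[2,0,5,0,1,5](2) P2=[6,6,3,3,4,2](0)
Move 4: P1 pit5 -> P1=[2,0,5,0,1,0](3) P2=[7,7,4,4,4,2](0)

Answer: 2 0 5 0 1 0 3 7 7 4 4 4 2 0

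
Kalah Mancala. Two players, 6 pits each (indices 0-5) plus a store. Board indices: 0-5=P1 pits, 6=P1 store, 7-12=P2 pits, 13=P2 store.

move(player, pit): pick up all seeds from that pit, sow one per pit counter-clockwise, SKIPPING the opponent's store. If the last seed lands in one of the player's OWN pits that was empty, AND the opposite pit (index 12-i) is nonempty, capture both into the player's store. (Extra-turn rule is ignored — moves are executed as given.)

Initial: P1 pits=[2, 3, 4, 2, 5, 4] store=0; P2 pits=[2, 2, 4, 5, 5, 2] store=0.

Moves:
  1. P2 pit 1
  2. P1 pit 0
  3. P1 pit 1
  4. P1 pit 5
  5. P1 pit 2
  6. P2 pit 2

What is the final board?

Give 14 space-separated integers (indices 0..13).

Answer: 1 1 0 4 7 1 2 4 2 0 8 6 3 1

Derivation:
Move 1: P2 pit1 -> P1=[2,3,4,2,5,4](0) P2=[2,0,5,6,5,2](0)
Move 2: P1 pit0 -> P1=[0,4,5,2,5,4](0) P2=[2,0,5,6,5,2](0)
Move 3: P1 pit1 -> P1=[0,0,6,3,6,5](0) P2=[2,0,5,6,5,2](0)
Move 4: P1 pit5 -> P1=[0,0,6,3,6,0](1) P2=[3,1,6,7,5,2](0)
Move 5: P1 pit2 -> P1=[0,0,0,4,7,1](2) P2=[4,2,6,7,5,2](0)
Move 6: P2 pit2 -> P1=[1,1,0,4,7,1](2) P2=[4,2,0,8,6,3](1)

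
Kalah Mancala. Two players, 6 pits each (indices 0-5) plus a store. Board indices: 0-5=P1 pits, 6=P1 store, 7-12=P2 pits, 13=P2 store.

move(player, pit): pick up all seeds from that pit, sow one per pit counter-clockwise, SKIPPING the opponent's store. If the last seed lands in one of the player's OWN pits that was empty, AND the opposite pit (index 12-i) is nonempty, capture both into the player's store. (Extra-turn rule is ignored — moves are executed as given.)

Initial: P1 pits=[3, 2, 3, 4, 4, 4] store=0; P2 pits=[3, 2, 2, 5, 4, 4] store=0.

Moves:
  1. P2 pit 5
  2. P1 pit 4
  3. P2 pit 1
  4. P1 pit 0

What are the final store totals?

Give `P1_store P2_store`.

Move 1: P2 pit5 -> P1=[4,3,4,4,4,4](0) P2=[3,2,2,5,4,0](1)
Move 2: P1 pit4 -> P1=[4,3,4,4,0,5](1) P2=[4,3,2,5,4,0](1)
Move 3: P2 pit1 -> P1=[4,3,4,4,0,5](1) P2=[4,0,3,6,5,0](1)
Move 4: P1 pit0 -> P1=[0,4,5,5,1,5](1) P2=[4,0,3,6,5,0](1)

Answer: 1 1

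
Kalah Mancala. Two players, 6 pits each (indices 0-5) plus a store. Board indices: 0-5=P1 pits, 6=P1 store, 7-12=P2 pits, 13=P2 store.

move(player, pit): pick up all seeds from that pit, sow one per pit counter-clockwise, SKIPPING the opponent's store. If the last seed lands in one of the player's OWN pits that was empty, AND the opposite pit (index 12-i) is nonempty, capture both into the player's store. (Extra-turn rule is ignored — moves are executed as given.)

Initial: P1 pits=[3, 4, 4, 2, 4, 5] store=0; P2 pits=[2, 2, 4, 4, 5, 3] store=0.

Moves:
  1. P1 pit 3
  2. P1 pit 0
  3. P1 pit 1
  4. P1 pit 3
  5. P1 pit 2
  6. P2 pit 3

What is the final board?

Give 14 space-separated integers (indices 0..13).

Answer: 1 0 0 1 8 8 7 3 3 0 0 6 4 1

Derivation:
Move 1: P1 pit3 -> P1=[3,4,4,0,5,6](0) P2=[2,2,4,4,5,3](0)
Move 2: P1 pit0 -> P1=[0,5,5,0,5,6](5) P2=[2,2,0,4,5,3](0)
Move 3: P1 pit1 -> P1=[0,0,6,1,6,7](6) P2=[2,2,0,4,5,3](0)
Move 4: P1 pit3 -> P1=[0,0,6,0,7,7](6) P2=[2,2,0,4,5,3](0)
Move 5: P1 pit2 -> P1=[0,0,0,1,8,8](7) P2=[3,3,0,4,5,3](0)
Move 6: P2 pit3 -> P1=[1,0,0,1,8,8](7) P2=[3,3,0,0,6,4](1)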